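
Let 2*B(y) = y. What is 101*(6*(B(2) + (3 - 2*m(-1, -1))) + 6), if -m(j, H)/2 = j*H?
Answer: 5454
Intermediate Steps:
B(y) = y/2
m(j, H) = -2*H*j (m(j, H) = -2*j*H = -2*H*j)
101*(6*(B(2) + (3 - 2*m(-1, -1))) + 6) = 101*(6*((1/2)*2 + (3 - (-4)*(-1)*(-1))) + 6) = 101*(6*(1 + (3 - 2*(-2))) + 6) = 101*(6*(1 + (3 + 4)) + 6) = 101*(6*(1 + 7) + 6) = 101*(6*8 + 6) = 101*(48 + 6) = 101*54 = 5454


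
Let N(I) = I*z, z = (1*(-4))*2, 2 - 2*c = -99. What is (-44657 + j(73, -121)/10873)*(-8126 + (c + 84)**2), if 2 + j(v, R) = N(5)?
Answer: -19352789668771/43492 ≈ -4.4497e+8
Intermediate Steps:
c = 101/2 (c = 1 - 1/2*(-99) = 1 + 99/2 = 101/2 ≈ 50.500)
z = -8 (z = -4*2 = -8)
N(I) = -8*I (N(I) = I*(-8) = -8*I)
j(v, R) = -42 (j(v, R) = -2 - 8*5 = -2 - 40 = -42)
(-44657 + j(73, -121)/10873)*(-8126 + (c + 84)**2) = (-44657 - 42/10873)*(-8126 + (101/2 + 84)**2) = (-44657 - 42*1/10873)*(-8126 + (269/2)**2) = (-44657 - 42/10873)*(-8126 + 72361/4) = -485555603/10873*39857/4 = -19352789668771/43492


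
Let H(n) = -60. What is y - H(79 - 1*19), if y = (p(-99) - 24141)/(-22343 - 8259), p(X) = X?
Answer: 930180/15301 ≈ 60.792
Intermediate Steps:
y = 12120/15301 (y = (-99 - 24141)/(-22343 - 8259) = -24240/(-30602) = -24240*(-1/30602) = 12120/15301 ≈ 0.79210)
y - H(79 - 1*19) = 12120/15301 - 1*(-60) = 12120/15301 + 60 = 930180/15301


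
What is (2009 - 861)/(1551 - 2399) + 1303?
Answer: 275949/212 ≈ 1301.6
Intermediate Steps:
(2009 - 861)/(1551 - 2399) + 1303 = 1148/(-848) + 1303 = 1148*(-1/848) + 1303 = -287/212 + 1303 = 275949/212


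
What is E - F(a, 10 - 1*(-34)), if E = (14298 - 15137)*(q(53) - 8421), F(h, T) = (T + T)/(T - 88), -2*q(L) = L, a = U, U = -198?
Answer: 14174909/2 ≈ 7.0875e+6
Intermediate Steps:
a = -198
q(L) = -L/2
F(h, T) = 2*T/(-88 + T) (F(h, T) = (2*T)/(-88 + T) = 2*T/(-88 + T))
E = 14174905/2 (E = (14298 - 15137)*(-½*53 - 8421) = -839*(-53/2 - 8421) = -839*(-16895/2) = 14174905/2 ≈ 7.0875e+6)
E - F(a, 10 - 1*(-34)) = 14174905/2 - 2*(10 - 1*(-34))/(-88 + (10 - 1*(-34))) = 14174905/2 - 2*(10 + 34)/(-88 + (10 + 34)) = 14174905/2 - 2*44/(-88 + 44) = 14174905/2 - 2*44/(-44) = 14174905/2 - 2*44*(-1)/44 = 14174905/2 - 1*(-2) = 14174905/2 + 2 = 14174909/2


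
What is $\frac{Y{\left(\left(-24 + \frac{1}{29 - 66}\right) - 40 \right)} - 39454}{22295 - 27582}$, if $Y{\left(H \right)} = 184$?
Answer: $\frac{2310}{311} \approx 7.4277$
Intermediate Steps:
$\frac{Y{\left(\left(-24 + \frac{1}{29 - 66}\right) - 40 \right)} - 39454}{22295 - 27582} = \frac{184 - 39454}{22295 - 27582} = - \frac{39270}{-5287} = \left(-39270\right) \left(- \frac{1}{5287}\right) = \frac{2310}{311}$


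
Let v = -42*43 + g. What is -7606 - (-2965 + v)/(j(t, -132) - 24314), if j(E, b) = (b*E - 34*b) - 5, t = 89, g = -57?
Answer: -240194702/31579 ≈ -7606.2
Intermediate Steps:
j(E, b) = -5 - 34*b + E*b (j(E, b) = (E*b - 34*b) - 5 = (-34*b + E*b) - 5 = -5 - 34*b + E*b)
v = -1863 (v = -42*43 - 57 = -1806 - 57 = -1863)
-7606 - (-2965 + v)/(j(t, -132) - 24314) = -7606 - (-2965 - 1863)/((-5 - 34*(-132) + 89*(-132)) - 24314) = -7606 - (-4828)/((-5 + 4488 - 11748) - 24314) = -7606 - (-4828)/(-7265 - 24314) = -7606 - (-4828)/(-31579) = -7606 - (-4828)*(-1)/31579 = -7606 - 1*4828/31579 = -7606 - 4828/31579 = -240194702/31579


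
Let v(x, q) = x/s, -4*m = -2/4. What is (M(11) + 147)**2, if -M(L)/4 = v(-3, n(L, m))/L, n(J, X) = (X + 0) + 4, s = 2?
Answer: 2634129/121 ≈ 21770.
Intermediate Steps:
m = 1/8 (m = -(-1)/(2*4) = -1/4*(-1/2) = 1/8 ≈ 0.12500)
n(J, X) = 4 + X (n(J, X) = X + 4 = 4 + X)
v(x, q) = x/2
M(L) = 6/L (M(L) = -4*(1/2)*(-3)/L = -(-6)/L = 6/L)
(M(11) + 147)**2 = (6/11 + 147)**2 = (1623/11)**2 = 2634129/121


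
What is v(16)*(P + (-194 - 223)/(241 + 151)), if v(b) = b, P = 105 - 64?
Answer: 31310/49 ≈ 638.98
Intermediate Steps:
P = 41
v(16)*(P + (-194 - 223)/(241 + 151)) = 16*(41 + (-194 - 223)/(241 + 151)) = 16*(41 - 417/392) = 16*(15655/392) = 31310/49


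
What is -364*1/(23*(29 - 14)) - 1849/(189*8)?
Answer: -396091/173880 ≈ -2.2780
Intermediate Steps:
-364*1/(23*(29 - 14)) - 1849/(189*8) = -364/(23*15) - 1849/1512 = -364/345 - 1849*1/1512 = -364*1/345 - 1849/1512 = -364/345 - 1849/1512 = -396091/173880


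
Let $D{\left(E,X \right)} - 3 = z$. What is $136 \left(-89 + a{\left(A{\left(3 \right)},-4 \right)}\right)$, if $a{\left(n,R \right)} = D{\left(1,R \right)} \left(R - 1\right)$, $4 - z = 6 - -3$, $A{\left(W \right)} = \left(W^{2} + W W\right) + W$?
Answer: $-10744$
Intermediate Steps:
$A{\left(W \right)} = W + 2 W^{2}$ ($A{\left(W \right)} = \left(W^{2} + W^{2}\right) + W = 2 W^{2} + W = W + 2 W^{2}$)
$z = -5$ ($z = 4 - \left(6 - -3\right) = 4 - \left(6 + 3\right) = 4 - 9 = -5$)
$D{\left(E,X \right)} = -2$ ($D{\left(E,X \right)} = 3 - 5 = -2$)
$a{\left(n,R \right)} = 2 - 2 R$ ($a{\left(n,R \right)} = - 2 \left(R - 1\right) = - 2 \left(-1 + R\right) = 2 - 2 R$)
$136 \left(-89 + a{\left(A{\left(3 \right)},-4 \right)}\right) = 136 \left(-89 + \left(2 - -8\right)\right) = 136 \left(-89 + \left(2 + 8\right)\right) = 136 \left(-89 + 10\right) = 136 \left(-79\right) = -10744$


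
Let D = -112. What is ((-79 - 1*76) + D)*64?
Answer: -17088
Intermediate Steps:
((-79 - 1*76) + D)*64 = ((-79 - 1*76) - 112)*64 = ((-79 - 76) - 112)*64 = (-155 - 112)*64 = -267*64 = -17088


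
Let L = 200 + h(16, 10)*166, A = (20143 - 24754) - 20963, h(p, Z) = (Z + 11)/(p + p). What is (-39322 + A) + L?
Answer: -1033393/16 ≈ -64587.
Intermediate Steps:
h(p, Z) = (11 + Z)/(2*p) (h(p, Z) = (11 + Z)/((2*p)) = (11 + Z)*(1/(2*p)) = (11 + Z)/(2*p))
A = -25574 (A = -4611 - 20963 = -25574)
L = 4943/16 (L = 200 + ((½)*(11 + 10)/16)*166 = 200 + ((½)*(1/16)*21)*166 = 200 + (21/32)*166 = 200 + 1743/16 = 4943/16 ≈ 308.94)
(-39322 + A) + L = (-39322 - 25574) + 4943/16 = -64896 + 4943/16 = -1033393/16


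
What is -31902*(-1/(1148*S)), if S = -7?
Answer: -15951/4018 ≈ -3.9699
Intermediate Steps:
-31902*(-1/(1148*S)) = -31902/((28*(-41))*(-7)) = -31902/((-1148*(-7))) = -31902/8036 = -31902*1/8036 = -15951/4018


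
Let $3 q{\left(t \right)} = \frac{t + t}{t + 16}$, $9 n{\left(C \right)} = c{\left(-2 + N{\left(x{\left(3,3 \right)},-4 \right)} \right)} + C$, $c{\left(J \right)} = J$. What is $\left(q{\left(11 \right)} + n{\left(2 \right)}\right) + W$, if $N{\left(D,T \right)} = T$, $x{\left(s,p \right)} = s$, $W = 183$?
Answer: $\frac{14809}{81} \approx 182.83$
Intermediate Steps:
$n{\left(C \right)} = - \frac{2}{3} + \frac{C}{9}$ ($n{\left(C \right)} = \frac{\left(-2 - 4\right) + C}{9} = \frac{-6 + C}{9} = - \frac{2}{3} + \frac{C}{9}$)
$q{\left(t \right)} = \frac{2 t}{3 \left(16 + t\right)}$ ($q{\left(t \right)} = \frac{\left(t + t\right) \frac{1}{t + 16}}{3} = \frac{2 t \frac{1}{16 + t}}{3} = \frac{2 t}{3 \left(16 + t\right)}$)
$\left(q{\left(11 \right)} + n{\left(2 \right)}\right) + W = \left(\frac{2}{3} \cdot 11 \frac{1}{16 + 11} + \left(- \frac{2}{3} + \frac{1}{9} \cdot 2\right)\right) + 183 = \left(\frac{2}{3} \cdot 11 \cdot \frac{1}{27} + \left(- \frac{2}{3} + \frac{2}{9}\right)\right) + 183 = \left(\frac{2}{3} \cdot 11 \cdot \frac{1}{27} - \frac{4}{9}\right) + 183 = \left(\frac{22}{81} - \frac{4}{9}\right) + 183 = - \frac{14}{81} + 183 = \frac{14809}{81}$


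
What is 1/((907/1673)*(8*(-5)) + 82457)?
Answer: 1673/137914281 ≈ 1.2131e-5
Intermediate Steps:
1/((907/1673)*(8*(-5)) + 82457) = 1/((907*(1/1673))*(-40) + 82457) = 1/((907/1673)*(-40) + 82457) = 1/(-36280/1673 + 82457) = 1/(137914281/1673) = 1673/137914281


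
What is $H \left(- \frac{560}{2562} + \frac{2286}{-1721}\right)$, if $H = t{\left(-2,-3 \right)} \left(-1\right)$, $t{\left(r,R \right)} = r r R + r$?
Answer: $- \frac{6820492}{314943} \approx -21.656$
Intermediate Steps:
$t{\left(r,R \right)} = r + R r^{2}$ ($t{\left(r,R \right)} = r^{2} R + r = R r^{2} + r = r + R r^{2}$)
$H = 14$ ($H = - 2 \left(1 - -6\right) \left(-1\right) = - 2 \left(1 + 6\right) \left(-1\right) = \left(-2\right) 7 \left(-1\right) = \left(-14\right) \left(-1\right) = 14$)
$H \left(- \frac{560}{2562} + \frac{2286}{-1721}\right) = 14 \left(- \frac{560}{2562} + \frac{2286}{-1721}\right) = 14 \left(\left(-560\right) \frac{1}{2562} + 2286 \left(- \frac{1}{1721}\right)\right) = 14 \left(- \frac{40}{183} - \frac{2286}{1721}\right) = 14 \left(- \frac{487178}{314943}\right) = - \frac{6820492}{314943}$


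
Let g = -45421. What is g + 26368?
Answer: -19053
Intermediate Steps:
g + 26368 = -45421 + 26368 = -19053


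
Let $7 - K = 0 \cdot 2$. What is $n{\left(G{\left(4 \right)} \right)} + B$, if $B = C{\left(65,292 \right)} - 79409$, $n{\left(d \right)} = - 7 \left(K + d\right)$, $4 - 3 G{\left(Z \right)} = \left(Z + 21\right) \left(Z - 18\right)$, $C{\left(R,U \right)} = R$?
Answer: $-80219$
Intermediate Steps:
$K = 7$ ($K = 7 - 0 \cdot 2 = 7 - 0 = 7 + 0 = 7$)
$G{\left(Z \right)} = \frac{4}{3} - \frac{\left(-18 + Z\right) \left(21 + Z\right)}{3}$ ($G{\left(Z \right)} = \frac{4}{3} - \frac{\left(Z + 21\right) \left(Z - 18\right)}{3} = \frac{4}{3} - \frac{\left(21 + Z\right) \left(-18 + Z\right)}{3} = \frac{4}{3} - \frac{\left(-18 + Z\right) \left(21 + Z\right)}{3}$)
$n{\left(d \right)} = -49 - 7 d$ ($n{\left(d \right)} = - 7 \left(7 + d\right) = -49 - 7 d$)
$B = -79344$ ($B = 65 - 79409 = -79344$)
$n{\left(G{\left(4 \right)} \right)} + B = \left(-49 - 7 \left(\frac{382}{3} - 4 - \frac{4^{2}}{3}\right)\right) - 79344 = \left(-49 - 7 \left(\frac{382}{3} - 4 - \frac{16}{3}\right)\right) - 79344 = \left(-49 - 826\right) - 79344 = -875 - 79344 = -80219$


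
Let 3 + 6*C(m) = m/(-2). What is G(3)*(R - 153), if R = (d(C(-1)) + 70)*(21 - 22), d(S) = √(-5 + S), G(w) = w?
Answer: -669 - I*√195/2 ≈ -669.0 - 6.9821*I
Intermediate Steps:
C(m) = -½ - m/12 (C(m) = -½ + (m/(-2))/6 = -½ + (m*(-½))/6 = -½ + (-m/2)/6 = -½ - m/12)
R = -70 - I*√195/6 (R = (√(-5 + (-½ - 1/12*(-1))) + 70)*(21 - 22) = (√(-5 + (-½ + 1/12)) + 70)*(-1) = (√(-5 - 5/12) + 70)*(-1) = (√(-65/12) + 70)*(-1) = (I*√195/6 + 70)*(-1) = (70 + I*√195/6)*(-1) = -70 - I*√195/6 ≈ -70.0 - 2.3274*I)
G(3)*(R - 153) = 3*((-70 - I*√195/6) - 153) = 3*(-223 - I*√195/6) = -669 - I*√195/2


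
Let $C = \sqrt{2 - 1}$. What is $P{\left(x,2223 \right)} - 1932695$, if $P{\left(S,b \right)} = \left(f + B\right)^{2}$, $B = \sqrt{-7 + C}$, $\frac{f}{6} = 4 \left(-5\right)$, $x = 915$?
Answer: $-1932695 + \left(120 - i \sqrt{6}\right)^{2} \approx -1.9183 \cdot 10^{6} - 587.88 i$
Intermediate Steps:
$C = 1$ ($C = \sqrt{1} = 1$)
$f = -120$ ($f = 6 \cdot 4 \left(-5\right) = 6 \left(-20\right) = -120$)
$B = i \sqrt{6}$ ($B = \sqrt{-7 + 1} = \sqrt{-6} = i \sqrt{6} \approx 2.4495 i$)
$P{\left(S,b \right)} = \left(-120 + i \sqrt{6}\right)^{2}$
$P{\left(x,2223 \right)} - 1932695 = \left(120 - i \sqrt{6}\right)^{2} - 1932695 = -1932695 + \left(120 - i \sqrt{6}\right)^{2}$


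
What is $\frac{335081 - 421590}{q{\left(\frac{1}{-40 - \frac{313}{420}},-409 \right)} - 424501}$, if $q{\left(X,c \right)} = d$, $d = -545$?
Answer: $\frac{86509}{425046} \approx 0.20353$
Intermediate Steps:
$q{\left(X,c \right)} = -545$
$\frac{335081 - 421590}{q{\left(\frac{1}{-40 - \frac{313}{420}},-409 \right)} - 424501} = \frac{335081 - 421590}{-545 - 424501} = - \frac{86509}{-425046} = \left(-86509\right) \left(- \frac{1}{425046}\right) = \frac{86509}{425046}$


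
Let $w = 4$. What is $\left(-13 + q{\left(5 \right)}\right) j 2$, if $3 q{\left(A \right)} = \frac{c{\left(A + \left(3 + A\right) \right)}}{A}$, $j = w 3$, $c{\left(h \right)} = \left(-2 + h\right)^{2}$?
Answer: $- \frac{592}{5} \approx -118.4$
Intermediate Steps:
$j = 12$ ($j = 4 \cdot 3 = 12$)
$q{\left(A \right)} = \frac{\left(1 + 2 A\right)^{2}}{3 A}$ ($q{\left(A \right)} = \frac{\left(-2 + \left(A + \left(3 + A\right)\right)\right)^{2} \frac{1}{A}}{3} = \frac{\left(-2 + \left(3 + 2 A\right)\right)^{2} \frac{1}{A}}{3} = \frac{\left(1 + 2 A\right)^{2} \frac{1}{A}}{3} = \frac{\frac{1}{A} \left(1 + 2 A\right)^{2}}{3} = \frac{\left(1 + 2 A\right)^{2}}{3 A}$)
$\left(-13 + q{\left(5 \right)}\right) j 2 = \left(-13 + \frac{\left(1 + 2 \cdot 5\right)^{2}}{3 \cdot 5}\right) 12 \cdot 2 = \left(-13 + \frac{1}{3} \cdot \frac{1}{5} \left(1 + 10\right)^{2}\right) 24 = \left(-13 + \frac{1}{3} \cdot \frac{1}{5} \cdot 11^{2}\right) 24 = \left(-13 + \frac{1}{3} \cdot \frac{1}{5} \cdot 121\right) 24 = \left(-13 + \frac{121}{15}\right) 24 = \left(- \frac{74}{15}\right) 24 = - \frac{592}{5}$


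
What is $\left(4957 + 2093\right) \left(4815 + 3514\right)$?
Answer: $58719450$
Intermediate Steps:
$\left(4957 + 2093\right) \left(4815 + 3514\right) = 7050 \cdot 8329 = 58719450$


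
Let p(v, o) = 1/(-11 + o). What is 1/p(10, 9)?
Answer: -2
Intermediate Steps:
1/p(10, 9) = 1/(1/(-11 + 9)) = 1/(1/(-2)) = 1/(-½) = -2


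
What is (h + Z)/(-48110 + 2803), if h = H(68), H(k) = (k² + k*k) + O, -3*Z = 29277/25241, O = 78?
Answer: -235387807/1143593987 ≈ -0.20583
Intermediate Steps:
Z = -9759/25241 ≈ -0.38663
H(k) = 78 + 2*k² (H(k) = (k² + k*k) + 78 = (k² + k²) + 78 = 2*k² + 78 = 78 + 2*k²)
h = 9326 (h = 78 + 2*68² = 78 + 2*4624 = 78 + 9248 = 9326)
(h + Z)/(-48110 + 2803) = (9326 - 9759/25241)/(-48110 + 2803) = (235387807/25241)/(-45307) = (235387807/25241)*(-1/45307) = -235387807/1143593987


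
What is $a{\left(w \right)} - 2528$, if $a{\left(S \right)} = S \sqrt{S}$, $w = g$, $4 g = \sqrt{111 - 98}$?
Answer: $-2528 + \frac{13^{\frac{3}{4}}}{8} \approx -2527.1$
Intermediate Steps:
$g = \frac{\sqrt{13}}{4}$ ($g = \frac{\sqrt{111 - 98}}{4} = \frac{\sqrt{13}}{4} \approx 0.90139$)
$w = \frac{\sqrt{13}}{4} \approx 0.90139$
$a{\left(S \right)} = S^{\frac{3}{2}}$
$a{\left(w \right)} - 2528 = \left(\frac{\sqrt{13}}{4}\right)^{\frac{3}{2}} - 2528 = \frac{13^{\frac{3}{4}}}{8} - 2528 = -2528 + \frac{13^{\frac{3}{4}}}{8}$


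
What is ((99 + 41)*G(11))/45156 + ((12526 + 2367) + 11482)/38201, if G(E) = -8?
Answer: 287051095/431251089 ≈ 0.66562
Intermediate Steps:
((99 + 41)*G(11))/45156 + ((12526 + 2367) + 11482)/38201 = ((99 + 41)*(-8))/45156 + ((12526 + 2367) + 11482)/38201 = (140*(-8))*(1/45156) + (14893 + 11482)*(1/38201) = -1120*1/45156 + 26375*(1/38201) = -280/11289 + 26375/38201 = 287051095/431251089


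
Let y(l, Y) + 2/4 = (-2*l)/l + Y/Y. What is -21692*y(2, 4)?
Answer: 32538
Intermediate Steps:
y(l, Y) = -3/2 (y(l, Y) = -½ + ((-2*l)/l + Y/Y) = -½ + (-2 + 1) = -½ - 1 = -3/2)
-21692*y(2, 4) = -21692*(-3/2) = 32538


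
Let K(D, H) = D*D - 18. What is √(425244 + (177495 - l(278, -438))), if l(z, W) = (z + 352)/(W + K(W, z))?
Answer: √613276323355266/31898 ≈ 776.36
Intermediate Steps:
K(D, H) = -18 + D² (K(D, H) = D² - 18 = -18 + D²)
l(z, W) = (352 + z)/(-18 + W + W²) (l(z, W) = (z + 352)/(W + (-18 + W²)) = (352 + z)/(-18 + W + W²))
√(425244 + (177495 - l(278, -438))) = √(425244 + (177495 - (352 + 278)/(-18 - 438 + (-438)²))) = √(425244 + (177495 - 630/(-18 - 438 + 191844))) = √(425244 + (177495 - 630/191388)) = √(425244 + (177495 - 1*105/31898)) = √(425244 + (177495 - 105/31898)) = √(425244 + 5661735405/31898) = √(19226168517/31898) = √613276323355266/31898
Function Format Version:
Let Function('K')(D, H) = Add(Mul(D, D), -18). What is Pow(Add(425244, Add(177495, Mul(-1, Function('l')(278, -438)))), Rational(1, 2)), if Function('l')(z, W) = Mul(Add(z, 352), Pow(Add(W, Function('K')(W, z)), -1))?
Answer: Mul(Rational(1, 31898), Pow(613276323355266, Rational(1, 2))) ≈ 776.36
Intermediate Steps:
Function('K')(D, H) = Add(-18, Pow(D, 2)) (Function('K')(D, H) = Add(Pow(D, 2), -18) = Add(-18, Pow(D, 2)))
Function('l')(z, W) = Mul(Pow(Add(-18, W, Pow(W, 2)), -1), Add(352, z)) (Function('l')(z, W) = Mul(Add(z, 352), Pow(Add(W, Add(-18, Pow(W, 2))), -1)) = Mul(Add(352, z), Pow(Add(-18, W, Pow(W, 2)), -1)) = Mul(Pow(Add(-18, W, Pow(W, 2)), -1), Add(352, z)))
Pow(Add(425244, Add(177495, Mul(-1, Function('l')(278, -438)))), Rational(1, 2)) = Pow(Add(425244, Add(177495, Mul(-1, Mul(Pow(Add(-18, -438, Pow(-438, 2)), -1), Add(352, 278))))), Rational(1, 2)) = Pow(Add(425244, Add(177495, Mul(-1, Mul(Pow(Add(-18, -438, 191844), -1), 630)))), Rational(1, 2)) = Pow(Add(425244, Add(177495, Mul(-1, Mul(Pow(191388, -1), 630)))), Rational(1, 2)) = Pow(Add(425244, Add(177495, Mul(-1, Mul(Rational(1, 191388), 630)))), Rational(1, 2)) = Pow(Add(425244, Add(177495, Mul(-1, Rational(105, 31898)))), Rational(1, 2)) = Pow(Add(425244, Add(177495, Rational(-105, 31898))), Rational(1, 2)) = Pow(Add(425244, Rational(5661735405, 31898)), Rational(1, 2)) = Pow(Rational(19226168517, 31898), Rational(1, 2)) = Mul(Rational(1, 31898), Pow(613276323355266, Rational(1, 2)))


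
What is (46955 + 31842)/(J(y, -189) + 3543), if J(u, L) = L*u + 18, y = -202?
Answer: 78797/41739 ≈ 1.8878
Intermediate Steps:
J(u, L) = 18 + L*u
(46955 + 31842)/(J(y, -189) + 3543) = (46955 + 31842)/((18 - 189*(-202)) + 3543) = 78797/((18 + 38178) + 3543) = 78797/(38196 + 3543) = 78797/41739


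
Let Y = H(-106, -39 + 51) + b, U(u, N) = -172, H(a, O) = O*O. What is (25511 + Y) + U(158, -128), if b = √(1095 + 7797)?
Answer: 25483 + 6*√247 ≈ 25577.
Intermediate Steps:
H(a, O) = O²
b = 6*√247 (b = √8892 = 6*√247 ≈ 94.297)
Y = 144 + 6*√247 (Y = (-39 + 51)² + 6*√247 = 12² + 6*√247 = 144 + 6*√247 ≈ 238.30)
(25511 + Y) + U(158, -128) = (25511 + (144 + 6*√247)) - 172 = (25655 + 6*√247) - 172 = 25483 + 6*√247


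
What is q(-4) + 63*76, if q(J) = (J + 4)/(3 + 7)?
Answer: 4788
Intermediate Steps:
q(J) = 2/5 + J/10 (q(J) = (4 + J)/10 = (4 + J)*(1/10) = 2/5 + J/10)
q(-4) + 63*76 = (2/5 + (1/10)*(-4)) + 63*76 = (2/5 - 2/5) + 4788 = 0 + 4788 = 4788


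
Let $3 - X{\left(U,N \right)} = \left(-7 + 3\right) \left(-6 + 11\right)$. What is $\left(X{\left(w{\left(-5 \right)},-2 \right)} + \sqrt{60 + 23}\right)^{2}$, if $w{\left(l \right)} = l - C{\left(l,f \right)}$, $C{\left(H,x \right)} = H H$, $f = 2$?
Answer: $\left(23 + \sqrt{83}\right)^{2} \approx 1031.1$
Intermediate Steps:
$C{\left(H,x \right)} = H^{2}$
$w{\left(l \right)} = l - l^{2}$
$X{\left(U,N \right)} = 23$ ($X{\left(U,N \right)} = 3 - \left(-7 + 3\right) \left(-6 + 11\right) = 3 - \left(-4\right) 5 = 3 - -20 = 3 + 20 = 23$)
$\left(X{\left(w{\left(-5 \right)},-2 \right)} + \sqrt{60 + 23}\right)^{2} = \left(23 + \sqrt{60 + 23}\right)^{2} = \left(23 + \sqrt{83}\right)^{2}$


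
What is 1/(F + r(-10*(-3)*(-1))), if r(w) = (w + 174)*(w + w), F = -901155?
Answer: -1/909795 ≈ -1.0991e-6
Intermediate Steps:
r(w) = 2*w*(174 + w) (r(w) = (174 + w)*(2*w) = 2*w*(174 + w))
1/(F + r(-10*(-3)*(-1))) = 1/(-901155 + 2*(-10*(-3)*(-1))*(174 - 10*(-3)*(-1))) = 1/(-901155 + 2*(30*(-1))*(174 + 30*(-1))) = 1/(-901155 + 2*(-30)*(174 - 30)) = 1/(-901155 + 2*(-30)*144) = 1/(-901155 - 8640) = 1/(-909795) = -1/909795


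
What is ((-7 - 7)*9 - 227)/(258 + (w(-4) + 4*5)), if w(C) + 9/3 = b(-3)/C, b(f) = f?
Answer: -1412/1103 ≈ -1.2801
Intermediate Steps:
w(C) = -3 - 3/C
((-7 - 7)*9 - 227)/(258 + (w(-4) + 4*5)) = ((-7 - 7)*9 - 227)/(258 + ((-3 - 3/(-4)) + 4*5)) = (-14*9 - 227)/(258 + ((-3 - 3*(-¼)) + 20)) = (-126 - 227)/(258 + ((-3 + ¾) + 20)) = -353/(258 + (-9/4 + 20)) = -353/(258 + 71/4) = -353/1103/4 = -353*4/1103 = -1412/1103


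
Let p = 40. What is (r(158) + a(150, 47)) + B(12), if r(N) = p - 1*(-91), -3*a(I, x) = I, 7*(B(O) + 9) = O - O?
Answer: 72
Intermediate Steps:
B(O) = -9 (B(O) = -9 + (O - O)/7 = -9 + (1/7)*0 = -9 + 0 = -9)
a(I, x) = -I/3
r(N) = 131 (r(N) = 40 - 1*(-91) = 40 + 91 = 131)
(r(158) + a(150, 47)) + B(12) = (131 - 1/3*150) - 9 = (131 - 50) - 9 = 81 - 9 = 72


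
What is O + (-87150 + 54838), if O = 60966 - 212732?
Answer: -184078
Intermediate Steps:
O = -151766
O + (-87150 + 54838) = -151766 + (-87150 + 54838) = -151766 - 32312 = -184078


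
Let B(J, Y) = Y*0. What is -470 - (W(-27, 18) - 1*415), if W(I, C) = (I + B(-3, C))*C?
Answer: 431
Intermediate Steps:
B(J, Y) = 0
W(I, C) = C*I (W(I, C) = (I + 0)*C = I*C = C*I)
-470 - (W(-27, 18) - 1*415) = -470 - (18*(-27) - 1*415) = -470 - (-486 - 415) = -470 - 1*(-901) = -470 + 901 = 431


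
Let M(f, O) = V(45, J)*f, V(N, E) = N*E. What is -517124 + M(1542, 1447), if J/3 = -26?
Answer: -5929544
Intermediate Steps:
J = -78 (J = 3*(-26) = -78)
V(N, E) = E*N
M(f, O) = -3510*f (M(f, O) = (-78*45)*f = -3510*f)
-517124 + M(1542, 1447) = -517124 - 3510*1542 = -517124 - 5412420 = -5929544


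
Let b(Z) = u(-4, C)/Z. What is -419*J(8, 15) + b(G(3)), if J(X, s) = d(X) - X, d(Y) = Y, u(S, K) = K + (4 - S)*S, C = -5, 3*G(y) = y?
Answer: -37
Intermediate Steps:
G(y) = y/3
u(S, K) = K + S*(4 - S)
b(Z) = -37/Z (b(Z) = (-5 - 1*(-4)**2 + 4*(-4))/Z = (-5 - 1*16 - 16)/Z = (-5 - 16 - 16)/Z = -37/Z)
J(X, s) = 0 (J(X, s) = X - X = 0)
-419*J(8, 15) + b(G(3)) = -419*0 - 37/1 = 0 - 37/1 = 0 - 37*1 = 0 - 37 = -37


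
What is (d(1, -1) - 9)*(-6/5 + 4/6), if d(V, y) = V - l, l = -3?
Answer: 8/3 ≈ 2.6667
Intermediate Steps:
d(V, y) = 3 + V (d(V, y) = V - 1*(-3) = V + 3 = 3 + V)
(d(1, -1) - 9)*(-6/5 + 4/6) = ((3 + 1) - 9)*(-6/5 + 4/6) = (4 - 9)*(-6*⅕ + 4*(⅙)) = -5*(-6/5 + ⅔) = -5*(-8/15) = 8/3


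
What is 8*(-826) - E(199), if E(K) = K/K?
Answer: -6609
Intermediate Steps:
E(K) = 1
8*(-826) - E(199) = 8*(-826) - 1*1 = -6608 - 1 = -6609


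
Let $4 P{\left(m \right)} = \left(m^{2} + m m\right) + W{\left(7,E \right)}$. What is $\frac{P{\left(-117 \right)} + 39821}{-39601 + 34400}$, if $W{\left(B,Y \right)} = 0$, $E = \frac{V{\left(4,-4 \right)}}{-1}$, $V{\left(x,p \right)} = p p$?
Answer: $- \frac{13333}{1486} \approx -8.9724$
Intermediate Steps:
$V{\left(x,p \right)} = p^{2}$
$E = -16$ ($E = \frac{\left(-4\right)^{2}}{-1} = 16 \left(-1\right) = -16$)
$P{\left(m \right)} = \frac{m^{2}}{2}$ ($P{\left(m \right)} = \frac{\left(m^{2} + m m\right) + 0}{4} = \frac{\left(m^{2} + m^{2}\right) + 0}{4} = \frac{2 m^{2} + 0}{4} = \frac{2 m^{2}}{4} = \frac{m^{2}}{2}$)
$\frac{P{\left(-117 \right)} + 39821}{-39601 + 34400} = \frac{\frac{\left(-117\right)^{2}}{2} + 39821}{-39601 + 34400} = \frac{\frac{1}{2} \cdot 13689 + 39821}{-5201} = \left(\frac{13689}{2} + 39821\right) \left(- \frac{1}{5201}\right) = \frac{93331}{2} \left(- \frac{1}{5201}\right) = - \frac{13333}{1486}$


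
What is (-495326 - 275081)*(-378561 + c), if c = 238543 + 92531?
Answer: 36584317209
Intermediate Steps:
c = 331074
(-495326 - 275081)*(-378561 + c) = (-495326 - 275081)*(-378561 + 331074) = -770407*(-47487) = 36584317209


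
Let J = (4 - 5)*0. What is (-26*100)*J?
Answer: 0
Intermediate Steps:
J = 0 (J = -1*0 = 0)
(-26*100)*J = -26*100*0 = -2600*0 = 0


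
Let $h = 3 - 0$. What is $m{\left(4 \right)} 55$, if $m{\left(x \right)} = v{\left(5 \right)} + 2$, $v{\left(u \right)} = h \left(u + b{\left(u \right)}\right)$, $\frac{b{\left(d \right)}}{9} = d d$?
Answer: $38060$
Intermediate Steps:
$b{\left(d \right)} = 9 d^{2}$ ($b{\left(d \right)} = 9 d d = 9 d^{2}$)
$h = 3$ ($h = 3 + 0 = 3$)
$v{\left(u \right)} = 3 u + 27 u^{2}$ ($v{\left(u \right)} = 3 \left(u + 9 u^{2}\right) = 3 u + 27 u^{2}$)
$m{\left(x \right)} = 692$ ($m{\left(x \right)} = 3 \cdot 5 \left(1 + 9 \cdot 5\right) + 2 = 3 \cdot 5 \left(1 + 45\right) + 2 = 3 \cdot 5 \cdot 46 + 2 = 690 + 2 = 692$)
$m{\left(4 \right)} 55 = 692 \cdot 55 = 38060$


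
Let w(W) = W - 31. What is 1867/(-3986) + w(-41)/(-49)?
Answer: 195509/195314 ≈ 1.0010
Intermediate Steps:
w(W) = -31 + W
1867/(-3986) + w(-41)/(-49) = 1867/(-3986) + (-31 - 41)/(-49) = 1867*(-1/3986) - 72*(-1/49) = -1867/3986 + 72/49 = 195509/195314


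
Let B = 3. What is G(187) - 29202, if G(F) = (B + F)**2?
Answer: 6898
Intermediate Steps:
G(F) = (3 + F)**2
G(187) - 29202 = (3 + 187)**2 - 29202 = 190**2 - 29202 = 36100 - 29202 = 6898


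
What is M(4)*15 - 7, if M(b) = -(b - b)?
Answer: -7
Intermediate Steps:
M(b) = 0 (M(b) = -1*0 = 0)
M(4)*15 - 7 = 0*15 - 7 = 0 - 7 = -7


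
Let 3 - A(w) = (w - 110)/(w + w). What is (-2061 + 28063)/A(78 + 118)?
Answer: 5096392/545 ≈ 9351.2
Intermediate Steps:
A(w) = 3 - (-110 + w)/(2*w) (A(w) = 3 - (w - 110)/(w + w) = 3 - (-110 + w)/(2*w))
(-2061 + 28063)/A(78 + 118) = (-2061 + 28063)/(5/2 + 55/(78 + 118)) = 26002/(5/2 + 55/196) = 26002/(545/196) = 26002*(196/545) = 5096392/545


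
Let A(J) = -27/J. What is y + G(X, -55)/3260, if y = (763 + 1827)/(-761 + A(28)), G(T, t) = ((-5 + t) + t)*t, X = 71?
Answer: -4058853/2782084 ≈ -1.4589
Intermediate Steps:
G(T, t) = t*(-5 + 2*t) (G(T, t) = (-5 + 2*t)*t = t*(-5 + 2*t))
y = -14504/4267 (y = (763 + 1827)/(-761 - 27/28) = 2590/(-761 - 27*1/28) = 2590/(-761 - 27/28) = 2590/(-21335/28) = 2590*(-28/21335) = -14504/4267 ≈ -3.3991)
y + G(X, -55)/3260 = -14504/4267 - 55*(-5 + 2*(-55))/3260 = -14504/4267 - 55*(-5 - 110)*(1/3260) = -14504/4267 - 55*(-115)*(1/3260) = -14504/4267 + 6325*(1/3260) = -14504/4267 + 1265/652 = -4058853/2782084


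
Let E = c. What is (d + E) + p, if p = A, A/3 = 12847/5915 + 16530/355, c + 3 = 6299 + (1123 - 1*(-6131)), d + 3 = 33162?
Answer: 19677546566/419965 ≈ 46855.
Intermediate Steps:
d = 33159 (d = -3 + 33162 = 33159)
c = 13550 (c = -3 + (6299 + (1123 - 1*(-6131))) = -3 + (6299 + (1123 + 6131)) = -3 + (6299 + 7254) = -3 + 13553 = 13550)
A = 61401381/419965 (A = 3*(12847/5915 + 16530/355) = 3*(12847*(1/5915) + 16530*(1/355)) = 3*(12847/5915 + 3306/71) = 3*(20467127/419965) = 61401381/419965 ≈ 146.21)
p = 61401381/419965 ≈ 146.21
E = 13550
(d + E) + p = (33159 + 13550) + 61401381/419965 = 46709 + 61401381/419965 = 19677546566/419965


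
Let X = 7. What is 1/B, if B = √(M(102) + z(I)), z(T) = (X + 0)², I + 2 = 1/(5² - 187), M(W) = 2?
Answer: √51/51 ≈ 0.14003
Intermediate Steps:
I = -325/162 (I = -2 + 1/(5² - 187) = -2 + 1/(25 - 187) = -2 + 1/(-162) = -2 - 1/162 = -325/162 ≈ -2.0062)
z(T) = 49 (z(T) = (7 + 0)² = 7² = 49)
B = √51 (B = √(2 + 49) = √51 ≈ 7.1414)
1/B = 1/(√51) = √51/51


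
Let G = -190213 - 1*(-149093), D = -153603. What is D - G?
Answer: -112483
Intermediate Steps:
G = -41120 (G = -190213 + 149093 = -41120)
D - G = -153603 - 1*(-41120) = -153603 + 41120 = -112483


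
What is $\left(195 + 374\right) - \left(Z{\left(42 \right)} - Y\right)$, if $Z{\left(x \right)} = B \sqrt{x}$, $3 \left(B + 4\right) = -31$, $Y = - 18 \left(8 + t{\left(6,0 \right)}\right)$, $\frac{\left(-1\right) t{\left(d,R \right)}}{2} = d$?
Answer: $641 + \frac{43 \sqrt{42}}{3} \approx 733.89$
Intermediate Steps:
$t{\left(d,R \right)} = - 2 d$
$Y = 72$ ($Y = - 18 \left(8 - 12\right) = \left(-18\right) \left(-4\right) = 72$)
$B = - \frac{43}{3}$ ($B = -4 + \frac{1}{3} \left(-31\right) = -4 - \frac{31}{3} = - \frac{43}{3} \approx -14.333$)
$Z{\left(x \right)} = - \frac{43 \sqrt{x}}{3}$
$\left(195 + 374\right) - \left(Z{\left(42 \right)} - Y\right) = \left(195 + 374\right) - \left(- \frac{43 \sqrt{42}}{3} - 72\right) = 569 - \left(- \frac{43 \sqrt{42}}{3} - 72\right) = 569 - \left(-72 - \frac{43 \sqrt{42}}{3}\right) = 569 + \left(72 + \frac{43 \sqrt{42}}{3}\right) = 641 + \frac{43 \sqrt{42}}{3}$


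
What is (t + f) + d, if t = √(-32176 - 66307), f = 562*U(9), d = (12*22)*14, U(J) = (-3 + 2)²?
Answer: 4258 + I*√98483 ≈ 4258.0 + 313.82*I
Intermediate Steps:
U(J) = 1 (U(J) = (-1)² = 1)
d = 3696 (d = 264*14 = 3696)
f = 562 (f = 562*1 = 562)
t = I*√98483 (t = √(-98483) = I*√98483 ≈ 313.82*I)
(t + f) + d = (I*√98483 + 562) + 3696 = (562 + I*√98483) + 3696 = 4258 + I*√98483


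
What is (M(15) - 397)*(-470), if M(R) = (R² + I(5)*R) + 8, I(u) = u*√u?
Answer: 77080 - 35250*√5 ≈ -1741.4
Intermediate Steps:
I(u) = u^(3/2)
M(R) = 8 + R² + 5*R*√5 (M(R) = (R² + 5^(3/2)*R) + 8 = (R² + (5*√5)*R) + 8 = (R² + 5*R*√5) + 8 = 8 + R² + 5*R*√5)
(M(15) - 397)*(-470) = ((8 + 15² + 5*15*√5) - 397)*(-470) = ((8 + 225 + 75*√5) - 397)*(-470) = ((233 + 75*√5) - 397)*(-470) = (-164 + 75*√5)*(-470) = 77080 - 35250*√5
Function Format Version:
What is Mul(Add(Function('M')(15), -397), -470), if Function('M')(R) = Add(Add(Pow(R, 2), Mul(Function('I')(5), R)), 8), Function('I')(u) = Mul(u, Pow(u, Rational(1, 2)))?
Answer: Add(77080, Mul(-35250, Pow(5, Rational(1, 2)))) ≈ -1741.4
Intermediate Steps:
Function('I')(u) = Pow(u, Rational(3, 2))
Function('M')(R) = Add(8, Pow(R, 2), Mul(5, R, Pow(5, Rational(1, 2)))) (Function('M')(R) = Add(Add(Pow(R, 2), Mul(Pow(5, Rational(3, 2)), R)), 8) = Add(Add(Pow(R, 2), Mul(Mul(5, Pow(5, Rational(1, 2))), R)), 8) = Add(Add(Pow(R, 2), Mul(5, R, Pow(5, Rational(1, 2)))), 8) = Add(8, Pow(R, 2), Mul(5, R, Pow(5, Rational(1, 2)))))
Mul(Add(Function('M')(15), -397), -470) = Mul(Add(Add(8, Pow(15, 2), Mul(5, 15, Pow(5, Rational(1, 2)))), -397), -470) = Mul(Add(Add(8, 225, Mul(75, Pow(5, Rational(1, 2)))), -397), -470) = Mul(Add(Add(233, Mul(75, Pow(5, Rational(1, 2)))), -397), -470) = Mul(Add(-164, Mul(75, Pow(5, Rational(1, 2)))), -470) = Add(77080, Mul(-35250, Pow(5, Rational(1, 2))))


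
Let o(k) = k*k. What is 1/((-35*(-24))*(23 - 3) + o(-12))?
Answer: 1/16944 ≈ 5.9018e-5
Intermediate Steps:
o(k) = k²
1/((-35*(-24))*(23 - 3) + o(-12)) = 1/((-35*(-24))*(23 - 3) + (-12)²) = 1/(840*20 + 144) = 1/(16800 + 144) = 1/16944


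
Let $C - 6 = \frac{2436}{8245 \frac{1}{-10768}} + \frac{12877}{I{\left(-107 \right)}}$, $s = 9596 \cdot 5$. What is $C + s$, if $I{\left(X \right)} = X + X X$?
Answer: $\frac{4189996605789}{93514790} \approx 44806.0$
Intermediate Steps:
$I{\left(X \right)} = X + X^{2}$
$s = 47980$
$C = - \frac{296843018411}{93514790}$ ($C = 6 + \left(\frac{2436}{8245 \frac{1}{-10768}} + \frac{12877}{\left(-107\right) \left(1 - 107\right)}\right) = 6 + \left(\frac{2436}{8245 \left(- \frac{1}{10768}\right)} + \frac{12877}{\left(-107\right) \left(-106\right)}\right) = 6 + \left(\frac{2436}{- \frac{8245}{10768}} + \frac{12877}{11342}\right) = 6 + \left(2436 \left(- \frac{10768}{8245}\right) + 12877 \cdot \frac{1}{11342}\right) = 6 + \left(- \frac{26230848}{8245} + \frac{12877}{11342}\right) = 6 - \frac{297404107151}{93514790} = - \frac{296843018411}{93514790} \approx -3174.3$)
$C + s = - \frac{296843018411}{93514790} + 47980 = \frac{4189996605789}{93514790}$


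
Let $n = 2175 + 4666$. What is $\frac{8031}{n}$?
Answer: $\frac{8031}{6841} \approx 1.174$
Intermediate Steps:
$n = 6841$
$\frac{8031}{n} = \frac{8031}{6841}$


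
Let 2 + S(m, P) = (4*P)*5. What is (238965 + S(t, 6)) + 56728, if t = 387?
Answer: 295811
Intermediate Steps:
S(m, P) = -2 + 20*P (S(m, P) = -2 + (4*P)*5 = -2 + 20*P)
(238965 + S(t, 6)) + 56728 = (238965 + (-2 + 20*6)) + 56728 = (238965 + (-2 + 120)) + 56728 = (238965 + 118) + 56728 = 239083 + 56728 = 295811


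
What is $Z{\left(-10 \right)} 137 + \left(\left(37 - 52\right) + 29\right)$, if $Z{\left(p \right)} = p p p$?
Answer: $-136986$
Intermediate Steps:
$Z{\left(p \right)} = p^{3}$ ($Z{\left(p \right)} = p^{2} p = p^{3}$)
$Z{\left(-10 \right)} 137 + \left(\left(37 - 52\right) + 29\right) = \left(-10\right)^{3} \cdot 137 + \left(\left(37 - 52\right) + 29\right) = \left(-1000\right) 137 + \left(-15 + 29\right) = -137000 + 14 = -136986$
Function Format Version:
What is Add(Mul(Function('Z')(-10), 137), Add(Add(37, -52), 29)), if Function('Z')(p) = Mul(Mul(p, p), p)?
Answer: -136986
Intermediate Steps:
Function('Z')(p) = Pow(p, 3) (Function('Z')(p) = Mul(Pow(p, 2), p) = Pow(p, 3))
Add(Mul(Function('Z')(-10), 137), Add(Add(37, -52), 29)) = Add(Mul(Pow(-10, 3), 137), Add(Add(37, -52), 29)) = Add(Mul(-1000, 137), Add(-15, 29)) = Add(-137000, 14) = -136986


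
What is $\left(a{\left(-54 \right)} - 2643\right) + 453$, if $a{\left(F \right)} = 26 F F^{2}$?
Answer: $-4096254$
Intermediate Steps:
$a{\left(F \right)} = 26 F^{3}$
$\left(a{\left(-54 \right)} - 2643\right) + 453 = \left(26 \left(-54\right)^{3} - 2643\right) + 453 = \left(26 \left(-157464\right) - 2643\right) + 453 = \left(-4094064 - 2643\right) + 453 = -4096707 + 453 = -4096254$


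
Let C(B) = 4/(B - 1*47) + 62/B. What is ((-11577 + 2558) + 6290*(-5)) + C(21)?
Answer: -11047273/273 ≈ -40466.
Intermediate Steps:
C(B) = 4/(-47 + B) + 62/B (C(B) = 4/(B - 47) + 62/B = 4/(-47 + B) + 62/B)
((-11577 + 2558) + 6290*(-5)) + C(21) = ((-11577 + 2558) + 6290*(-5)) + 2*(-1457 + 33*21)/(21*(-47 + 21)) = (-9019 - 31450) + 2*(1/21)*(-1457 + 693)/(-26) = -40469 + 2*(1/21)*(-1/26)*(-764) = -40469 + 764/273 = -11047273/273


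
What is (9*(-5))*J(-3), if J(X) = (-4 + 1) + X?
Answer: 270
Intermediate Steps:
J(X) = -3 + X
(9*(-5))*J(-3) = (9*(-5))*(-3 - 3) = -45*(-6) = 270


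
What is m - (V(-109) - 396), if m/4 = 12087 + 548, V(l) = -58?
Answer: 50994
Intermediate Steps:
m = 50540 (m = 4*(12087 + 548) = 4*12635 = 50540)
m - (V(-109) - 396) = 50540 - (-58 - 396) = 50540 - 1*(-454) = 50540 + 454 = 50994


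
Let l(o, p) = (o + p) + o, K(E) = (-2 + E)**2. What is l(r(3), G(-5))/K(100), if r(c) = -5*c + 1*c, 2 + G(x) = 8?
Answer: -9/4802 ≈ -0.0018742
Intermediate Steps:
G(x) = 6 (G(x) = -2 + 8 = 6)
r(c) = -4*c (r(c) = -5*c + c = -4*c)
l(o, p) = p + 2*o
l(r(3), G(-5))/K(100) = (6 + 2*(-4*3))/((-2 + 100)**2) = (6 + 2*(-12))/(98**2) = (6 - 24)/9604 = -18*1/9604 = -9/4802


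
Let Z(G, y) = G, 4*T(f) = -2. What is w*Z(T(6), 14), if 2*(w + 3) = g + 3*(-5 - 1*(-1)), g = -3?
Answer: 21/4 ≈ 5.2500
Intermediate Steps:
T(f) = -1/2 (T(f) = (1/4)*(-2) = -1/2)
w = -21/2 (w = -3 + (-3 + 3*(-5 - 1*(-1)))/2 = -3 + (-3 + 3*(-5 + 1))/2 = -3 + (-3 + 3*(-4))/2 = -3 + (-3 - 12)/2 = -3 + (1/2)*(-15) = -3 - 15/2 = -21/2 ≈ -10.500)
w*Z(T(6), 14) = -21/2*(-1/2) = 21/4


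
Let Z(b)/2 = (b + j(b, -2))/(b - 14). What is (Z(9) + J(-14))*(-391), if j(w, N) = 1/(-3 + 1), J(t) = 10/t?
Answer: 56304/35 ≈ 1608.7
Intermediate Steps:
j(w, N) = -½ (j(w, N) = 1/(-2) = -½)
Z(b) = 2*(-½ + b)/(-14 + b) (Z(b) = 2*((b - ½)/(b - 14)) = 2*((-½ + b)/(-14 + b)) = 2*(-½ + b)/(-14 + b))
(Z(9) + J(-14))*(-391) = ((-1 + 2*9)/(-14 + 9) + 10/(-14))*(-391) = ((-1 + 18)/(-5) + 10*(-1/14))*(-391) = (-⅕*17 - 5/7)*(-391) = (-17/5 - 5/7)*(-391) = -144/35*(-391) = 56304/35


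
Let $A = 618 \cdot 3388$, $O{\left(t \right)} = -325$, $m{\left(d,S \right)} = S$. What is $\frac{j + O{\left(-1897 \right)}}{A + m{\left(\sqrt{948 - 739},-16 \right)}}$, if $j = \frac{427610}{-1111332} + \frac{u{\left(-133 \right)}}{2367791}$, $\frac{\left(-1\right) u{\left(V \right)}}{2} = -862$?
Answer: $- \frac{428108097573521}{2754772554648481008} \approx -0.00015541$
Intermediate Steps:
$u{\left(V \right)} = 1724$ ($u{\left(V \right)} = \left(-2\right) \left(-862\right) = 1724$)
$A = 2093784$
$j = - \frac{505287586571}{1315700953806}$ ($j = \frac{427610}{-1111332} + \frac{1724}{2367791} = 427610 \left(- \frac{1}{1111332}\right) + 1724 \cdot \frac{1}{2367791} = - \frac{213805}{555666} + \frac{1724}{2367791} = - \frac{505287586571}{1315700953806} \approx -0.38404$)
$\frac{j + O{\left(-1897 \right)}}{A + m{\left(\sqrt{948 - 739},-16 \right)}} = \frac{- \frac{505287586571}{1315700953806} - 325}{2093784 - 16} = - \frac{428108097573521}{1315700953806 \cdot 2093768} = \left(- \frac{428108097573521}{1315700953806}\right) \frac{1}{2093768} = - \frac{428108097573521}{2754772554648481008}$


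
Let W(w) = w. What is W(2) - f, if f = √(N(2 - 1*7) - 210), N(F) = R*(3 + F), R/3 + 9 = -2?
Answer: 2 - 12*I ≈ 2.0 - 12.0*I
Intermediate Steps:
R = -33 (R = -27 + 3*(-2) = -27 - 6 = -33)
N(F) = -99 - 33*F (N(F) = -33*(3 + F) = -99 - 33*F)
f = 12*I (f = √((-99 - 33*(2 - 1*7)) - 210) = √((-99 - 33*(2 - 7)) - 210) = √((-99 - 33*(-5)) - 210) = √((-99 + 165) - 210) = √(66 - 210) = √(-144) = 12*I ≈ 12.0*I)
W(2) - f = 2 - 12*I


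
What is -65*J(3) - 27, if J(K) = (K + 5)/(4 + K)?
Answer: -709/7 ≈ -101.29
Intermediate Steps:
J(K) = (5 + K)/(4 + K)
-65*J(3) - 27 = -65*(5 + 3)/(4 + 3) - 27 = -65*8/7 - 27 = -520/7 - 27 = -709/7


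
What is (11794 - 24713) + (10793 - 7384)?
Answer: -9510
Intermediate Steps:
(11794 - 24713) + (10793 - 7384) = -12919 + 3409 = -9510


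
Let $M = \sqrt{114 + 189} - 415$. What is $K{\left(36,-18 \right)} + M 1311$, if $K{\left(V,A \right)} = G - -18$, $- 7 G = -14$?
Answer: $-544045 + 1311 \sqrt{303} \approx -5.2122 \cdot 10^{5}$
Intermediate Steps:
$G = 2$ ($G = \left(- \frac{1}{7}\right) \left(-14\right) = 2$)
$K{\left(V,A \right)} = 20$ ($K{\left(V,A \right)} = 2 - -18 = 2 + 18 = 20$)
$M = -415 + \sqrt{303}$ ($M = \sqrt{303} - 415 = -415 + \sqrt{303} \approx -397.59$)
$K{\left(36,-18 \right)} + M 1311 = 20 + \left(-415 + \sqrt{303}\right) 1311 = 20 - \left(544065 - 1311 \sqrt{303}\right) = -544045 + 1311 \sqrt{303}$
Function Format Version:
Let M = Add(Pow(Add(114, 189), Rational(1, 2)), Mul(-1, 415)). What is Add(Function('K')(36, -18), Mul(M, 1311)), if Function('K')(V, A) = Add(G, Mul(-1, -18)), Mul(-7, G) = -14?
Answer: Add(-544045, Mul(1311, Pow(303, Rational(1, 2)))) ≈ -5.2122e+5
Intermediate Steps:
G = 2 (G = Mul(Rational(-1, 7), -14) = 2)
Function('K')(V, A) = 20 (Function('K')(V, A) = Add(2, Mul(-1, -18)) = Add(2, 18) = 20)
M = Add(-415, Pow(303, Rational(1, 2))) (M = Add(Pow(303, Rational(1, 2)), -415) = Add(-415, Pow(303, Rational(1, 2))) ≈ -397.59)
Add(Function('K')(36, -18), Mul(M, 1311)) = Add(20, Mul(Add(-415, Pow(303, Rational(1, 2))), 1311)) = Add(20, Add(-544065, Mul(1311, Pow(303, Rational(1, 2))))) = Add(-544045, Mul(1311, Pow(303, Rational(1, 2))))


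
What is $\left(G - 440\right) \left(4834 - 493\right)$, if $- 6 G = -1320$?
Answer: $-955020$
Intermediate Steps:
$G = 220$ ($G = \left(- \frac{1}{6}\right) \left(-1320\right) = 220$)
$\left(G - 440\right) \left(4834 - 493\right) = \left(220 - 440\right) \left(4834 - 493\right) = \left(-220\right) 4341 = -955020$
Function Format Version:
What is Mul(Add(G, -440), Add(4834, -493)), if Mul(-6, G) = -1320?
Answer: -955020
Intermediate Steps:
G = 220 (G = Mul(Rational(-1, 6), -1320) = 220)
Mul(Add(G, -440), Add(4834, -493)) = Mul(Add(220, -440), Add(4834, -493)) = Mul(-220, 4341) = -955020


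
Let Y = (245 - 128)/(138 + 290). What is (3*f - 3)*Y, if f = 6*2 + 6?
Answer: 5967/428 ≈ 13.942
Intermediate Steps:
f = 18 (f = 12 + 6 = 18)
Y = 117/428 ≈ 0.27336
(3*f - 3)*Y = (3*18 - 3)*(117/428) = (54 - 3)*(117/428) = 51*(117/428) = 5967/428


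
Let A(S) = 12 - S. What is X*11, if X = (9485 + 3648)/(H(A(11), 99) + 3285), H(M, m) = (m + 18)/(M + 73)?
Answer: 10690262/243207 ≈ 43.955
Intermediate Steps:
H(M, m) = (18 + m)/(73 + M)
X = 971842/243207 (X = (9485 + 3648)/((18 + 99)/(73 + (12 - 1*11)) + 3285) = 13133/(117/(73 + (12 - 11)) + 3285) = 13133/(117/(73 + 1) + 3285) = 13133/(117/74 + 3285) = 13133/(243207/74) = 13133*(74/243207) = 971842/243207 ≈ 3.9959)
X*11 = (971842/243207)*11 = 10690262/243207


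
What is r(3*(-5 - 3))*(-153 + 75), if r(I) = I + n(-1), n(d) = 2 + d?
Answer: 1794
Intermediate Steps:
r(I) = 1 + I (r(I) = I + (2 - 1) = I + 1 = 1 + I)
r(3*(-5 - 3))*(-153 + 75) = (1 + 3*(-5 - 3))*(-153 + 75) = (1 + 3*(-8))*(-78) = (1 - 24)*(-78) = -23*(-78) = 1794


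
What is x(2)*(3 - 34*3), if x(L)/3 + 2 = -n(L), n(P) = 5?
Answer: 2079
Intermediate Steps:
x(L) = -21 (x(L) = -6 + 3*(-1*5) = -6 + 3*(-5) = -6 - 15 = -21)
x(2)*(3 - 34*3) = -21*(3 - 34*3) = -21*(3 - 102) = -21*(-99) = 2079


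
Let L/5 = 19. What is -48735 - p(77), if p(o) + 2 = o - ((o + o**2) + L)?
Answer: -42709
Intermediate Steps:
L = 95 (L = 5*19 = 95)
p(o) = -97 - o**2 (p(o) = -2 + (o - ((o + o**2) + 95)) = -2 + (o - (95 + o + o**2)) = -2 + (o + (-95 - o - o**2)) = -2 + (-95 - o**2) = -97 - o**2)
-48735 - p(77) = -48735 - (-97 - 1*77**2) = -48735 - (-97 - 1*5929) = -48735 - (-97 - 5929) = -48735 - 1*(-6026) = -48735 + 6026 = -42709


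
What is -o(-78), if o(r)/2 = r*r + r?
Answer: -12012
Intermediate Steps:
o(r) = 2*r + 2*r**2 (o(r) = 2*(r*r + r) = 2*(r**2 + r) = 2*(r + r**2) = 2*r + 2*r**2)
-o(-78) = -2*(-78)*(1 - 78) = -2*(-78)*(-77) = -1*12012 = -12012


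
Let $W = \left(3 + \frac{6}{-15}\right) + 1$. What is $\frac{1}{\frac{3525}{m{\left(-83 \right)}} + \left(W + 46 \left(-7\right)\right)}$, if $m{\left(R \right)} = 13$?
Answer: $- \frac{65}{3071} \approx -0.021166$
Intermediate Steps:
$W = \frac{18}{5}$ ($W = \left(3 + 6 \left(- \frac{1}{15}\right)\right) + 1 = \left(3 - \frac{2}{5}\right) + 1 = \frac{13}{5} + 1 = \frac{18}{5} \approx 3.6$)
$\frac{1}{\frac{3525}{m{\left(-83 \right)}} + \left(W + 46 \left(-7\right)\right)} = \frac{1}{\frac{3525}{13} + \left(\frac{18}{5} + 46 \left(-7\right)\right)} = \frac{1}{3525 \cdot \frac{1}{13} + \left(\frac{18}{5} - 322\right)} = \frac{1}{\frac{3525}{13} - \frac{1592}{5}} = \frac{1}{- \frac{3071}{65}} = - \frac{65}{3071}$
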